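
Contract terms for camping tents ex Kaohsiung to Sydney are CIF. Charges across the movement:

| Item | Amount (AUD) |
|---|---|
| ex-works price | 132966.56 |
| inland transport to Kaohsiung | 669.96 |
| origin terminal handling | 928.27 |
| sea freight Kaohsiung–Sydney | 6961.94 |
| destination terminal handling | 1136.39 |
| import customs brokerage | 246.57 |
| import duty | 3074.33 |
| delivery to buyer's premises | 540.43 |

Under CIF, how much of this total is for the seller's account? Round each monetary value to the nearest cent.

CIF: the seller pays costs through ocean freight and marine insurance to the destination port.
Seller's account: goods 132966.56 + inland to port 669.96 + origin terminal 928.27 + freight 6961.94 = 141526.73
Buyer's account: destination terminal 1136.39 + brokerage 246.57 + duty 3074.33 + delivery 540.43 = 4997.72

Seller's account: AUD 141526.73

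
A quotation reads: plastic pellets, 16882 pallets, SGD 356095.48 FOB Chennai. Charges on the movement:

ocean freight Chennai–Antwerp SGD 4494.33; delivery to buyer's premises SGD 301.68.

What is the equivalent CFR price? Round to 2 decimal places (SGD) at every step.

Not relevant to the conversion: delivery — on the buyer under both terms; not part of either seller's price.
From FOB to CFR, the seller additionally bears: freight.
CFR price = 356095.48 + 4494.33 = 360589.81

CFR price: SGD 360589.81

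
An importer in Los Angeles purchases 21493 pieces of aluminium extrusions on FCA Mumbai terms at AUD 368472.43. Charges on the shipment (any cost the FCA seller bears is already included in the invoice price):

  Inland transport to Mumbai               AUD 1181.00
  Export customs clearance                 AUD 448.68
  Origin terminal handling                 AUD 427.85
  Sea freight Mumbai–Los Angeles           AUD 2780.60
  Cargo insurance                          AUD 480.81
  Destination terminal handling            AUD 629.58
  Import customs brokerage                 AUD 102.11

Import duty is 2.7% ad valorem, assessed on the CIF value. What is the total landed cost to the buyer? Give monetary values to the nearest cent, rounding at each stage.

FCA: the seller delivers export-cleared goods to the carrier; the buyer bears costs from that point.
Already in the invoice (seller's account under FCA): inland to port, export clearance — exclude.
CIF value = FCA price + origin terminal + freight + insurance = 368472.43 + 427.85 + 2780.60 + 480.81 = 372161.69
Import duty = 372161.69 × 2.7% = 10048.37
Buyer bears: origin terminal 427.85 + freight 2780.60 + insurance 480.81 + destination terminal 629.58 + brokerage 102.11 + duty 10048.37 = 14469.32
Landed cost = invoice 368472.43 + 14469.32 = 382941.75

Total landed cost: AUD 382941.75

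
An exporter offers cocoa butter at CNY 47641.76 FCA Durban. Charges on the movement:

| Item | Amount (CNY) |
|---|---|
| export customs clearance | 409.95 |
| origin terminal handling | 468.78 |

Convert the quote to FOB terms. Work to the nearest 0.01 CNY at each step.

FOB price: CNY 48110.54

Not relevant to the conversion: export clearance — on the seller under both FCA and FOB; already in the FCA price and stays in the FOB price.
From FCA to FOB, the seller additionally bears: origin terminal.
FOB price = 47641.76 + 468.78 = 48110.54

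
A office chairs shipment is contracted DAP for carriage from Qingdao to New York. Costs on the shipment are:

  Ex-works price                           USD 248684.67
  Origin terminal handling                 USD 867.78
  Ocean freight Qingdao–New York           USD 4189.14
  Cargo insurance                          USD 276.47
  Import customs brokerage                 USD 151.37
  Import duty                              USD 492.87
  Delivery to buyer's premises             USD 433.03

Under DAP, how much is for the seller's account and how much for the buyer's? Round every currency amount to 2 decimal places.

DAP: the seller bears all costs to the named destination except import duty and clearance.
Seller's account: goods 248684.67 + origin terminal 867.78 + freight 4189.14 + insurance 276.47 + delivery 433.03 = 254451.09
Buyer's account: brokerage 151.37 + duty 492.87 = 644.24

Seller: USD 254451.09; buyer: USD 644.24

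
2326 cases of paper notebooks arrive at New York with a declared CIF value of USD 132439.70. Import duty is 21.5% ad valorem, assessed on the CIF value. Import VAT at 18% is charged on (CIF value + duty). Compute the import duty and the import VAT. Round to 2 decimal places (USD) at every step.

Import duty: USD 28474.54; import VAT: USD 28964.56

Import duty = 132439.70 × 21.5% = 28474.54
VAT base = CIF + duty = 132439.70 + 28474.54 = 160914.24
Import VAT = 160914.24 × 18% = 28964.56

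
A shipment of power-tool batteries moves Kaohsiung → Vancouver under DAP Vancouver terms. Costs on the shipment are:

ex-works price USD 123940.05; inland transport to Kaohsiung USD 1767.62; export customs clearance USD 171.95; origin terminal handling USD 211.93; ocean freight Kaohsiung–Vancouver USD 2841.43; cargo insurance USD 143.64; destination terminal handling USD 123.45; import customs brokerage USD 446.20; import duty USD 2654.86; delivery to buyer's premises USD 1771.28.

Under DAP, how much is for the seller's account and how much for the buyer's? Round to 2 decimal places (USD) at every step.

Seller: USD 130971.35; buyer: USD 3101.06

DAP: the seller bears all costs to the named destination except import duty and clearance.
Seller's account: goods 123940.05 + inland to port 1767.62 + export clearance 171.95 + origin terminal 211.93 + freight 2841.43 + insurance 143.64 + destination terminal 123.45 + delivery 1771.28 = 130971.35
Buyer's account: brokerage 446.20 + duty 2654.86 = 3101.06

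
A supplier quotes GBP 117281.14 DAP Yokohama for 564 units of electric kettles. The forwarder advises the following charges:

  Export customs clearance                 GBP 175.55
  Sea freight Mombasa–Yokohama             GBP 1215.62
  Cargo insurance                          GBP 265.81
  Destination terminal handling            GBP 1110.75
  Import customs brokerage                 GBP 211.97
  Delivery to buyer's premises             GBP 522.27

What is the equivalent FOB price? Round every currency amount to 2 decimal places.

Not relevant to the conversion: export clearance — on the seller under both DAP and FOB; already in the DAP price and stays in the FOB price. brokerage — on the buyer under both terms; not part of either seller's price.
From DAP to FOB, the seller no longer bears: freight, insurance, destination terminal, delivery.
FOB price = 117281.14 − 1215.62 − 265.81 − 1110.75 − 522.27 = 114166.69

FOB price: GBP 114166.69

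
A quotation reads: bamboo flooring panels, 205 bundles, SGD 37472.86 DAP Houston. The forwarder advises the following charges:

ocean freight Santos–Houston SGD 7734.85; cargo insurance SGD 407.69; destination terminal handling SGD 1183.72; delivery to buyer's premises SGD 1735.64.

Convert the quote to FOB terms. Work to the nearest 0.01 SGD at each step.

From DAP to FOB, the seller no longer bears: freight, insurance, destination terminal, delivery.
FOB price = 37472.86 − 7734.85 − 407.69 − 1183.72 − 1735.64 = 26410.96

FOB price: SGD 26410.96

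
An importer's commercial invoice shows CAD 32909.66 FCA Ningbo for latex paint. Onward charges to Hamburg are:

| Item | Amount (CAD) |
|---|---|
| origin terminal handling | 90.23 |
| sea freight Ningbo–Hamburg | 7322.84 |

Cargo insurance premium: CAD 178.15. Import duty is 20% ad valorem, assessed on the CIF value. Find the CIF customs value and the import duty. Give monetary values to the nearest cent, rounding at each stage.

CIF value: CAD 40500.88; import duty: CAD 8100.18

CIF = FCA price + pre-shipment costs + freight + insurance
CIF = 32909.66 + 90.23 + 7322.84 + 178.15 = 40500.88
Import duty = 40500.88 × 20% = 8100.18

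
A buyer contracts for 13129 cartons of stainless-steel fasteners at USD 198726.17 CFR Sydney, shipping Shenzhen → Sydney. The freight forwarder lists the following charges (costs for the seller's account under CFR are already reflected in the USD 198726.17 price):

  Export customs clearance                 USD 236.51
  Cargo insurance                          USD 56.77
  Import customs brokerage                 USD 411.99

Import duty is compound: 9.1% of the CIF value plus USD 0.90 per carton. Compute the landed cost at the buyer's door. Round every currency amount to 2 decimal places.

CFR: the seller pays costs through ocean freight to the destination port, but not insurance.
Already in the invoice (seller's account under CFR): export clearance — exclude.
CIF value = CFR price + insurance = 198726.17 + 56.77 = 198782.94
Ad valorem component: 198782.94 × 9.1% = 18089.25
Specific component: 13129 × 0.90 = 11816.10
Import duty = 18089.25 + 11816.10 = 29905.35
Buyer bears: insurance 56.77 + brokerage 411.99 + duty 29905.35 = 30374.11
Landed cost = invoice 198726.17 + 30374.11 = 229100.28

Total landed cost: USD 229100.28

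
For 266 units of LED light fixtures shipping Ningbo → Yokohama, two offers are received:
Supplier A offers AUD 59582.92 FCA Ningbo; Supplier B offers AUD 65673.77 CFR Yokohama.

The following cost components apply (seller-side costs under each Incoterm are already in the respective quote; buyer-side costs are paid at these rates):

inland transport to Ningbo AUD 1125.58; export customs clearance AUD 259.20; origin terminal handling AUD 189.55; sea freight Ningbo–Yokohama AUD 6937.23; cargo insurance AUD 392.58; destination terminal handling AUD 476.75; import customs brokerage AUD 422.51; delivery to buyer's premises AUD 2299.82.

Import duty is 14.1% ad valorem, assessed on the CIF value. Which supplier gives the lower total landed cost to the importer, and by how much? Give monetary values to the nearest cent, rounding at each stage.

Supplier B is cheaper by AUD 1181.99

Supplier A (FCA):
CIF value = FCA price + origin terminal + freight + insurance = 59582.92 + 189.55 + 6937.23 + 392.58 = 67102.28
Import duty = 67102.28 × 14.1% = 9461.42
Buyer bears (A): 189.55 + 6937.23 + 392.58 + 476.75 + 422.51 + 2299.82 = 10718.44
Landed cost (A) = invoice 59582.92 + 10718.44 + duty 9461.42 = 79762.78
Supplier B (CFR):
CIF value = CFR price + insurance = 65673.77 + 392.58 = 66066.35
Import duty = 66066.35 × 14.1% = 9315.36
Buyer bears (B): 392.58 + 476.75 + 422.51 + 2299.82 = 3591.66
Landed cost (B) = invoice 65673.77 + 3591.66 + duty 9315.36 = 78580.79
Difference = |79762.78 − 78580.79| = 1181.99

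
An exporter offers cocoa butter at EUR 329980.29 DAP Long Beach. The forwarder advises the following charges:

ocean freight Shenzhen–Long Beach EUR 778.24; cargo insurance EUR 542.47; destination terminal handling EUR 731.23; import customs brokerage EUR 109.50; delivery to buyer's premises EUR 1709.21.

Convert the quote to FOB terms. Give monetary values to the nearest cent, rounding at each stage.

FOB price: EUR 326219.14

Not relevant to the conversion: brokerage — on the buyer under both terms; not part of either seller's price.
From DAP to FOB, the seller no longer bears: freight, insurance, destination terminal, delivery.
FOB price = 329980.29 − 778.24 − 542.47 − 731.23 − 1709.21 = 326219.14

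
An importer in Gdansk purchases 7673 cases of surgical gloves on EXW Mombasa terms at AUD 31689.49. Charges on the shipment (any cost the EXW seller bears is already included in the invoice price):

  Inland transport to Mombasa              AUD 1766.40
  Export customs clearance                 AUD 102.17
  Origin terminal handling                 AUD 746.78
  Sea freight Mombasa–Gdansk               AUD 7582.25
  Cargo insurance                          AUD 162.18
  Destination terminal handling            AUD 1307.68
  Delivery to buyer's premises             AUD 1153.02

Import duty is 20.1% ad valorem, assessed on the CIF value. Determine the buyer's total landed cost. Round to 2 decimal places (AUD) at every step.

EXW: the seller makes goods available at their premises; the buyer bears all onward costs.
CIF value = EXW price + inland to port + export clearance + origin terminal + freight + insurance = 31689.49 + 1766.40 + 102.17 + 746.78 + 7582.25 + 162.18 = 42049.27
Import duty = 42049.27 × 20.1% = 8451.90
Buyer bears: inland to port 1766.40 + export clearance 102.17 + origin terminal 746.78 + freight 7582.25 + insurance 162.18 + destination terminal 1307.68 + delivery 1153.02 + duty 8451.90 = 21272.38
Landed cost = invoice 31689.49 + 21272.38 = 52961.87

Total landed cost: AUD 52961.87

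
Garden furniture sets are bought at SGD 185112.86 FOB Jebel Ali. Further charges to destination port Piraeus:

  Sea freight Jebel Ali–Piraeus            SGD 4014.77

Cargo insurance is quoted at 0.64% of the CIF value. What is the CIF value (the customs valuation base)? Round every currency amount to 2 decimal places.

Let C be the CIF value. C = FOB price + freight + 0.64% × C
C − 0.64% × C = 185112.86 + 4014.77
0.9936 × C = 189127.63
C = 189127.63 / 0.9936 = 190345.84
Insurance premium = 0.64% × 190345.84 = 1218.21

CIF value: SGD 190345.84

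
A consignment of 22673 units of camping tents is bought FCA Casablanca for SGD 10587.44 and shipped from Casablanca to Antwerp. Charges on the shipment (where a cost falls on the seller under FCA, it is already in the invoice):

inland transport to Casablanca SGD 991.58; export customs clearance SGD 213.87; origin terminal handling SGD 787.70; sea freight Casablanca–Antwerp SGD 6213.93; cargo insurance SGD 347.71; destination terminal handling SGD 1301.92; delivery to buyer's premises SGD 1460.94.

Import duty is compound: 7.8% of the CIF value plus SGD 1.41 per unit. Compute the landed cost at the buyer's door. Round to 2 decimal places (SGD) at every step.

FCA: the seller delivers export-cleared goods to the carrier; the buyer bears costs from that point.
Already in the invoice (seller's account under FCA): inland to port, export clearance — exclude.
CIF value = FCA price + origin terminal + freight + insurance = 10587.44 + 787.70 + 6213.93 + 347.71 = 17936.78
Ad valorem component: 17936.78 × 7.8% = 1399.07
Specific component: 22673 × 1.41 = 31968.93
Import duty = 1399.07 + 31968.93 = 33368.00
Buyer bears: origin terminal 787.70 + freight 6213.93 + insurance 347.71 + destination terminal 1301.92 + delivery 1460.94 + duty 33368.00 = 43480.20
Landed cost = invoice 10587.44 + 43480.20 = 54067.64

Total landed cost: SGD 54067.64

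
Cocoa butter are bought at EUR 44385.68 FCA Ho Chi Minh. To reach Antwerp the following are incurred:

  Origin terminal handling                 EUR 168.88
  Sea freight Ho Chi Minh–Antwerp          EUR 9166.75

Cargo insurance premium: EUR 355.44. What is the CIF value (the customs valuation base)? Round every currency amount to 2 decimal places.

CIF value: EUR 54076.75

CIF = FCA price + pre-shipment costs + freight + insurance
CIF = 44385.68 + 168.88 + 9166.75 + 355.44 = 54076.75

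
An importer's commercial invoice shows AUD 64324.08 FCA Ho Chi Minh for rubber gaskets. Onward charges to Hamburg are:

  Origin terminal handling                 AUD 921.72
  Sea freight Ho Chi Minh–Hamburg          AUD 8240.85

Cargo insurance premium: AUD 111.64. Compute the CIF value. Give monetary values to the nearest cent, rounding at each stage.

CIF = FCA price + pre-shipment costs + freight + insurance
CIF = 64324.08 + 921.72 + 8240.85 + 111.64 = 73598.29

CIF value: AUD 73598.29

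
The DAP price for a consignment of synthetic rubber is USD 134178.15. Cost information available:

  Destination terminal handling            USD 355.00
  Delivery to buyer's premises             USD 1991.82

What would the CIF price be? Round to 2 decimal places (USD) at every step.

CIF price: USD 131831.33

From DAP to CIF, the seller no longer bears: destination terminal, delivery.
CIF price = 134178.15 − 355.00 − 1991.82 = 131831.33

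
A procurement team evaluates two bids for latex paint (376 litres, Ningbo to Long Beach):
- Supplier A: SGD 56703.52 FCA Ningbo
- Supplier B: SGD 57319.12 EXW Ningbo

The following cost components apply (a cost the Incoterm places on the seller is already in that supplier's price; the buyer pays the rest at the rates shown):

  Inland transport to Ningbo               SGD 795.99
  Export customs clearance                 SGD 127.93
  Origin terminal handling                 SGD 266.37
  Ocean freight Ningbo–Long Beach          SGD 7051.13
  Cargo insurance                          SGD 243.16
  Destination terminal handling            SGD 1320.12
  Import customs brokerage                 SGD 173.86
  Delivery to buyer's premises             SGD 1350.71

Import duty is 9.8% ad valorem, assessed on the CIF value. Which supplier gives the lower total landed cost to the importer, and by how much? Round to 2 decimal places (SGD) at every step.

Supplier A is cheaper by SGD 1690.39

Supplier A (FCA):
CIF value = FCA price + origin terminal + freight + insurance = 56703.52 + 266.37 + 7051.13 + 243.16 = 64264.18
Import duty = 64264.18 × 9.8% = 6297.89
Buyer bears (A): 266.37 + 7051.13 + 243.16 + 1320.12 + 173.86 + 1350.71 = 10405.35
Landed cost (A) = invoice 56703.52 + 10405.35 + duty 6297.89 = 73406.76
Supplier B (EXW):
CIF value = EXW price + inland to port + export clearance + origin terminal + freight + insurance = 57319.12 + 795.99 + 127.93 + 266.37 + 7051.13 + 243.16 = 65803.70
Import duty = 65803.70 × 9.8% = 6448.76
Buyer bears (B): 795.99 + 127.93 + 266.37 + 7051.13 + 243.16 + 1320.12 + 173.86 + 1350.71 = 11329.27
Landed cost (B) = invoice 57319.12 + 11329.27 + duty 6448.76 = 75097.15
Difference = |73406.76 − 75097.15| = 1690.39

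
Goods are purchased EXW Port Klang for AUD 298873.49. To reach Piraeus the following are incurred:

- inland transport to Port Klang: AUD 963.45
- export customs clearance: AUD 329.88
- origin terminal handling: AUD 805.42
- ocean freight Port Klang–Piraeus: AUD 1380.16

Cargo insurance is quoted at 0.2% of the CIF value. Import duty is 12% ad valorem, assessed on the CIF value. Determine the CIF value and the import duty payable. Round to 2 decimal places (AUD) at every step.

CIF value: AUD 302958.32; import duty: AUD 36355.00

Let C be the CIF value. C = EXW price + pre-shipment costs + freight + 0.2% × C
C − 0.2% × C = 298873.49 + 963.45 + 329.88 + 805.42 + 1380.16
0.998 × C = 302352.40
C = 302352.40 / 0.998 = 302958.32
Insurance premium = 0.2% × 302958.32 = 605.92
Import duty = 302958.32 × 12% = 36355.00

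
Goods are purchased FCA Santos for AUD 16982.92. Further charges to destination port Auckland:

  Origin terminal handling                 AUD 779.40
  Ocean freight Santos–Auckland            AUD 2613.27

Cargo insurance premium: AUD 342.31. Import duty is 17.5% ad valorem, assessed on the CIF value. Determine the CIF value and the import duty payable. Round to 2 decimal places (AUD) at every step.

CIF = FCA price + pre-shipment costs + freight + insurance
CIF = 16982.92 + 779.40 + 2613.27 + 342.31 = 20717.90
Import duty = 20717.90 × 17.5% = 3625.63

CIF value: AUD 20717.90; import duty: AUD 3625.63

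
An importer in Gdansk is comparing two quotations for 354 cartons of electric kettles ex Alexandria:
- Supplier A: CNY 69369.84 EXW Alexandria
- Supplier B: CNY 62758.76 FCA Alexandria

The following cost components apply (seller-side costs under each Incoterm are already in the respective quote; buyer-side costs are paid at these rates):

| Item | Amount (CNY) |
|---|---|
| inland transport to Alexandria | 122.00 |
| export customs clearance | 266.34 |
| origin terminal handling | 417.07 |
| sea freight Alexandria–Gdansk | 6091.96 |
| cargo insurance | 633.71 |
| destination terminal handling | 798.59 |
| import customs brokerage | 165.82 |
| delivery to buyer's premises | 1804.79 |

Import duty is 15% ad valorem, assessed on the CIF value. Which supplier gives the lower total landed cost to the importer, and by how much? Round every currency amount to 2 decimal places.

Supplier B is cheaper by CNY 8049.33

Supplier A (EXW):
CIF value = EXW price + inland to port + export clearance + origin terminal + freight + insurance = 69369.84 + 122.00 + 266.34 + 417.07 + 6091.96 + 633.71 = 76900.92
Import duty = 76900.92 × 15% = 11535.14
Buyer bears (A): 122.00 + 266.34 + 417.07 + 6091.96 + 633.71 + 798.59 + 165.82 + 1804.79 = 10300.28
Landed cost (A) = invoice 69369.84 + 10300.28 + duty 11535.14 = 91205.26
Supplier B (FCA):
CIF value = FCA price + origin terminal + freight + insurance = 62758.76 + 417.07 + 6091.96 + 633.71 = 69901.50
Import duty = 69901.50 × 15% = 10485.23
Buyer bears (B): 417.07 + 6091.96 + 633.71 + 798.59 + 165.82 + 1804.79 = 9911.94
Landed cost (B) = invoice 62758.76 + 9911.94 + duty 10485.23 = 83155.93
Difference = |91205.26 − 83155.93| = 8049.33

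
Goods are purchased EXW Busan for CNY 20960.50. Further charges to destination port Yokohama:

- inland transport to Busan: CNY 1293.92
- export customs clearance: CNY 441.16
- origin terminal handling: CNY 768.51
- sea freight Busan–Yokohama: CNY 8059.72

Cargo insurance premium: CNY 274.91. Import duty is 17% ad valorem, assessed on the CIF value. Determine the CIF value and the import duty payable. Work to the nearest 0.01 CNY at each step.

CIF value: CNY 31798.72; import duty: CNY 5405.78

CIF = EXW price + pre-shipment costs + freight + insurance
CIF = 20960.50 + 1293.92 + 441.16 + 768.51 + 8059.72 + 274.91 = 31798.72
Import duty = 31798.72 × 17% = 5405.78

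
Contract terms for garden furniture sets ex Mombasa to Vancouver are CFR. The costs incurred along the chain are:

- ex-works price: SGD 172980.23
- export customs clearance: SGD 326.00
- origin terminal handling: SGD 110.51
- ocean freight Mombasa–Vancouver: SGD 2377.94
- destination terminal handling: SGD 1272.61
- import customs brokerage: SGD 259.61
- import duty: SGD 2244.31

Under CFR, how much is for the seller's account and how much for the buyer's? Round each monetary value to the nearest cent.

CFR: the seller pays costs through ocean freight to the destination port, but not insurance.
Seller's account: goods 172980.23 + export clearance 326.00 + origin terminal 110.51 + freight 2377.94 = 175794.68
Buyer's account: destination terminal 1272.61 + brokerage 259.61 + duty 2244.31 = 3776.53

Seller: SGD 175794.68; buyer: SGD 3776.53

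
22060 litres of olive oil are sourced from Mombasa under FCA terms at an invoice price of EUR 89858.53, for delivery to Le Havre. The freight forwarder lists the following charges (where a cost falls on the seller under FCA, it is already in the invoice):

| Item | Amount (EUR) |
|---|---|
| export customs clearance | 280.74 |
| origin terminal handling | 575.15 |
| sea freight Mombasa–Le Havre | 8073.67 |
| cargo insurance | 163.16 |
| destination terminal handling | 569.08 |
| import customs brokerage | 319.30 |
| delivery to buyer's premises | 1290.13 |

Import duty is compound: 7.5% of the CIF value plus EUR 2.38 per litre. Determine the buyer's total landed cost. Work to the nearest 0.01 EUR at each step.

FCA: the seller delivers export-cleared goods to the carrier; the buyer bears costs from that point.
Already in the invoice (seller's account under FCA): export clearance — exclude.
CIF value = FCA price + origin terminal + freight + insurance = 89858.53 + 575.15 + 8073.67 + 163.16 = 98670.51
Ad valorem component: 98670.51 × 7.5% = 7400.29
Specific component: 22060 × 2.38 = 52502.80
Import duty = 7400.29 + 52502.80 = 59903.09
Buyer bears: origin terminal 575.15 + freight 8073.67 + insurance 163.16 + destination terminal 569.08 + brokerage 319.30 + delivery 1290.13 + duty 59903.09 = 70893.58
Landed cost = invoice 89858.53 + 70893.58 = 160752.11

Total landed cost: EUR 160752.11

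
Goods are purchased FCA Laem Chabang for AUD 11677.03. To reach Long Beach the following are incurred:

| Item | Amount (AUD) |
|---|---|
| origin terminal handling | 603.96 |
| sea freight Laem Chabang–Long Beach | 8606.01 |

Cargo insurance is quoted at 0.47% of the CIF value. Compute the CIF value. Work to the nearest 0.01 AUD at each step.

Let C be the CIF value. C = FCA price + pre-shipment costs + freight + 0.47% × C
C − 0.47% × C = 11677.03 + 603.96 + 8606.01
0.9953 × C = 20887.00
C = 20887.00 / 0.9953 = 20985.63
Insurance premium = 0.47% × 20985.63 = 98.63

CIF value: AUD 20985.63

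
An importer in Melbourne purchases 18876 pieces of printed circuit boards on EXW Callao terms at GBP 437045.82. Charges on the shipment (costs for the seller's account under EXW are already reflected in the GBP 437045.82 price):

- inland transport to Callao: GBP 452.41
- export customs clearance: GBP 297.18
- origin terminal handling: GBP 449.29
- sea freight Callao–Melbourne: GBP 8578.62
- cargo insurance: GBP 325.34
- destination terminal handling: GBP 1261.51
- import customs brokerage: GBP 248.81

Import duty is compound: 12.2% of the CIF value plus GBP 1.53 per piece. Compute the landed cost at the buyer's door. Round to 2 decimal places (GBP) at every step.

Total landed cost: GBP 532091.40

EXW: the seller makes goods available at their premises; the buyer bears all onward costs.
CIF value = EXW price + inland to port + export clearance + origin terminal + freight + insurance = 437045.82 + 452.41 + 297.18 + 449.29 + 8578.62 + 325.34 = 447148.66
Ad valorem component: 447148.66 × 12.2% = 54552.14
Specific component: 18876 × 1.53 = 28880.28
Import duty = 54552.14 + 28880.28 = 83432.42
Buyer bears: inland to port 452.41 + export clearance 297.18 + origin terminal 449.29 + freight 8578.62 + insurance 325.34 + destination terminal 1261.51 + brokerage 248.81 + duty 83432.42 = 95045.58
Landed cost = invoice 437045.82 + 95045.58 = 532091.40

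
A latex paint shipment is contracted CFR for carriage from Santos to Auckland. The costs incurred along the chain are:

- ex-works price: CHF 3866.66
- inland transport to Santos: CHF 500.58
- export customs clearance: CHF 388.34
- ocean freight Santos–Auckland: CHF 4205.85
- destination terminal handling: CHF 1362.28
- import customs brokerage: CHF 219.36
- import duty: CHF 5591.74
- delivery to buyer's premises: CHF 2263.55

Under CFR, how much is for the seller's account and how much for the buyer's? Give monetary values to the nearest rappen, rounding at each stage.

Seller: CHF 8961.43; buyer: CHF 9436.93

CFR: the seller pays costs through ocean freight to the destination port, but not insurance.
Seller's account: goods 3866.66 + inland to port 500.58 + export clearance 388.34 + freight 4205.85 = 8961.43
Buyer's account: destination terminal 1362.28 + brokerage 219.36 + duty 5591.74 + delivery 2263.55 = 9436.93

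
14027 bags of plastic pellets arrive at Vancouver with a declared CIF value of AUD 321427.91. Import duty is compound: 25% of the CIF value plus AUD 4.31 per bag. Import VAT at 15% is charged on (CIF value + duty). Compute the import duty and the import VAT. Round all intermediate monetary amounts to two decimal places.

Import duty: AUD 140813.35; import VAT: AUD 69336.19

Ad valorem component: 321427.91 × 25% = 80356.98
Specific component: 14027 × 4.31 = 60456.37
Import duty = 80356.98 + 60456.37 = 140813.35
VAT base = CIF + duty = 321427.91 + 140813.35 = 462241.26
Import VAT = 462241.26 × 15% = 69336.19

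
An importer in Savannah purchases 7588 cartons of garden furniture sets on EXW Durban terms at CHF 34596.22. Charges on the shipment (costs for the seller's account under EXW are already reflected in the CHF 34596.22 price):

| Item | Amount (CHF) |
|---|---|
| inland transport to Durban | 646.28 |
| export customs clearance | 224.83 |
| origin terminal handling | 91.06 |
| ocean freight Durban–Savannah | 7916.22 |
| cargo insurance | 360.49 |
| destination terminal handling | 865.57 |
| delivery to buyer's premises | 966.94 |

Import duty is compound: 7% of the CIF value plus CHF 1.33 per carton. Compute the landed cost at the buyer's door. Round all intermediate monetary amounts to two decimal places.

Total landed cost: CHF 58828.11

EXW: the seller makes goods available at their premises; the buyer bears all onward costs.
CIF value = EXW price + inland to port + export clearance + origin terminal + freight + insurance = 34596.22 + 646.28 + 224.83 + 91.06 + 7916.22 + 360.49 = 43835.10
Ad valorem component: 43835.10 × 7% = 3068.46
Specific component: 7588 × 1.33 = 10092.04
Import duty = 3068.46 + 10092.04 = 13160.50
Buyer bears: inland to port 646.28 + export clearance 224.83 + origin terminal 91.06 + freight 7916.22 + insurance 360.49 + destination terminal 865.57 + delivery 966.94 + duty 13160.50 = 24231.89
Landed cost = invoice 34596.22 + 24231.89 = 58828.11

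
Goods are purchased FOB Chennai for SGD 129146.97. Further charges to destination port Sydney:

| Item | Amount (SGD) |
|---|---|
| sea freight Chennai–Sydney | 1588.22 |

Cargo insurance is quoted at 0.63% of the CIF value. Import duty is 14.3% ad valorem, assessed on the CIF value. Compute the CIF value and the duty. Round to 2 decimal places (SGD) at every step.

Let C be the CIF value. C = FOB price + freight + 0.63% × C
C − 0.63% × C = 129146.97 + 1588.22
0.9937 × C = 130735.19
C = 130735.19 / 0.9937 = 131564.04
Insurance premium = 0.63% × 131564.04 = 828.85
Import duty = 131564.04 × 14.3% = 18813.66

CIF value: SGD 131564.04; import duty: SGD 18813.66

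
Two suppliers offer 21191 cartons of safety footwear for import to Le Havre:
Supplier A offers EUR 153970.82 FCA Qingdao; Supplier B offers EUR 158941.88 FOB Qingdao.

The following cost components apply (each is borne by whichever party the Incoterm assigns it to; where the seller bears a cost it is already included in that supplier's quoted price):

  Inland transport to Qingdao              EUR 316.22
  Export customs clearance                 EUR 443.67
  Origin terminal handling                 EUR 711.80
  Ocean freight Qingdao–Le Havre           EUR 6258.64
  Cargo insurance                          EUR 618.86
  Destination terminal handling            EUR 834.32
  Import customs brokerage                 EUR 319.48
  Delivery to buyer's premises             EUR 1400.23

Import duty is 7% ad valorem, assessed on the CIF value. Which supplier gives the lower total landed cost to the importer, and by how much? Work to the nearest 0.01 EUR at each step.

Supplier A (FCA):
CIF value = FCA price + origin terminal + freight + insurance = 153970.82 + 711.80 + 6258.64 + 618.86 = 161560.12
Import duty = 161560.12 × 7% = 11309.21
Buyer bears (A): 711.80 + 6258.64 + 618.86 + 834.32 + 319.48 + 1400.23 = 10143.33
Landed cost (A) = invoice 153970.82 + 10143.33 + duty 11309.21 = 175423.36
Supplier B (FOB):
CIF value = FOB price + freight + insurance = 158941.88 + 6258.64 + 618.86 = 165819.38
Import duty = 165819.38 × 7% = 11607.36
Buyer bears (B): 6258.64 + 618.86 + 834.32 + 319.48 + 1400.23 = 9431.53
Landed cost (B) = invoice 158941.88 + 9431.53 + duty 11607.36 = 179980.77
Difference = |175423.36 − 179980.77| = 4557.41

Supplier A is cheaper by EUR 4557.41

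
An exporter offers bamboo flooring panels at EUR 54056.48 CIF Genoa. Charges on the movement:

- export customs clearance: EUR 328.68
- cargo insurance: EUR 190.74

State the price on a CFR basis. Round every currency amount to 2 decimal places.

Not relevant to the conversion: export clearance — on the seller under both CIF and CFR; already in the CIF price and stays in the CFR price.
From CIF to CFR, the seller no longer bears: insurance.
CFR price = 54056.48 − 190.74 = 53865.74

CFR price: EUR 53865.74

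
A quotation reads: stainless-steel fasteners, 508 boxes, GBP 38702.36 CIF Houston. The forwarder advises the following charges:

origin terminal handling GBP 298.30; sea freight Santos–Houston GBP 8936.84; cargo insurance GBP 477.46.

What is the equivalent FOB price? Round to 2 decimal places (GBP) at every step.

FOB price: GBP 29288.06

Not relevant to the conversion: origin terminal — on the seller under both CIF and FOB; already in the CIF price and stays in the FOB price.
From CIF to FOB, the seller no longer bears: freight, insurance.
FOB price = 38702.36 − 8936.84 − 477.46 = 29288.06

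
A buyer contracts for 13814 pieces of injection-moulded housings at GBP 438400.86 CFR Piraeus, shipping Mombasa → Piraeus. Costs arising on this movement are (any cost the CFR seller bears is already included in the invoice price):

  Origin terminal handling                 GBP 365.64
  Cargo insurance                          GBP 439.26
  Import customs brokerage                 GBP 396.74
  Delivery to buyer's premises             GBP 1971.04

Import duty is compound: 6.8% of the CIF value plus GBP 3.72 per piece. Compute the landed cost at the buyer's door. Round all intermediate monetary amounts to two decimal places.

Total landed cost: GBP 522437.11

CFR: the seller pays costs through ocean freight to the destination port, but not insurance.
Already in the invoice (seller's account under CFR): origin terminal — exclude.
CIF value = CFR price + insurance = 438400.86 + 439.26 = 438840.12
Ad valorem component: 438840.12 × 6.8% = 29841.13
Specific component: 13814 × 3.72 = 51388.08
Import duty = 29841.13 + 51388.08 = 81229.21
Buyer bears: insurance 439.26 + brokerage 396.74 + delivery 1971.04 + duty 81229.21 = 84036.25
Landed cost = invoice 438400.86 + 84036.25 = 522437.11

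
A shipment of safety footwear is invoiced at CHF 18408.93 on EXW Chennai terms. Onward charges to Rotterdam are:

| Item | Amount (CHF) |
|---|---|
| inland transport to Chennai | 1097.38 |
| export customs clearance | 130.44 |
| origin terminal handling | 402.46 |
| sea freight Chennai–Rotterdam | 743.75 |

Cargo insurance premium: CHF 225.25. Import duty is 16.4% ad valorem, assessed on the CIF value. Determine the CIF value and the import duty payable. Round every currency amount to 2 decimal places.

CIF = EXW price + pre-shipment costs + freight + insurance
CIF = 18408.93 + 1097.38 + 130.44 + 402.46 + 743.75 + 225.25 = 21008.21
Import duty = 21008.21 × 16.4% = 3445.35

CIF value: CHF 21008.21; import duty: CHF 3445.35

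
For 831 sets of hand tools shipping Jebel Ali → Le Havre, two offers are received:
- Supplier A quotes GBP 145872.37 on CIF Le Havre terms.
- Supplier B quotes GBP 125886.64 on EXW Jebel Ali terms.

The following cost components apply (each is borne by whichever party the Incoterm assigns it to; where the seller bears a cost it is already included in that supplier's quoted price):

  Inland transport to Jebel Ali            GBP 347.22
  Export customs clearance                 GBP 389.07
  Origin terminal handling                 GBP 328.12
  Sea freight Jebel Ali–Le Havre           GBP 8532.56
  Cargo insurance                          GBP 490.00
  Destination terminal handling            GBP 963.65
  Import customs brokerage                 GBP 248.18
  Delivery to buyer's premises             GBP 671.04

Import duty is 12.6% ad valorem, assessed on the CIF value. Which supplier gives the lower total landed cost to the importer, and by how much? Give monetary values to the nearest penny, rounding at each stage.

Supplier A (CIF):
The CIF price already equals the CIF value: 145872.37
Import duty = 145872.37 × 12.6% = 18379.92
Buyer bears (A): 963.65 + 248.18 + 671.04 = 1882.87
Landed cost (A) = invoice 145872.37 + 1882.87 + duty 18379.92 = 166135.16
Supplier B (EXW):
CIF value = EXW price + inland to port + export clearance + origin terminal + freight + insurance = 125886.64 + 347.22 + 389.07 + 328.12 + 8532.56 + 490.00 = 135973.61
Import duty = 135973.61 × 12.6% = 17132.67
Buyer bears (B): 347.22 + 389.07 + 328.12 + 8532.56 + 490.00 + 963.65 + 248.18 + 671.04 = 11969.84
Landed cost (B) = invoice 125886.64 + 11969.84 + duty 17132.67 = 154989.15
Difference = |166135.16 − 154989.15| = 11146.01

Supplier B is cheaper by GBP 11146.01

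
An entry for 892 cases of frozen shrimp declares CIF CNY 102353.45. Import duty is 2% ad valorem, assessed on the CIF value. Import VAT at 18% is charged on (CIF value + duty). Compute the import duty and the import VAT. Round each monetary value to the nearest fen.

Import duty = 102353.45 × 2% = 2047.07
VAT base = CIF + duty = 102353.45 + 2047.07 = 104400.52
Import VAT = 104400.52 × 18% = 18792.09

Import duty: CNY 2047.07; import VAT: CNY 18792.09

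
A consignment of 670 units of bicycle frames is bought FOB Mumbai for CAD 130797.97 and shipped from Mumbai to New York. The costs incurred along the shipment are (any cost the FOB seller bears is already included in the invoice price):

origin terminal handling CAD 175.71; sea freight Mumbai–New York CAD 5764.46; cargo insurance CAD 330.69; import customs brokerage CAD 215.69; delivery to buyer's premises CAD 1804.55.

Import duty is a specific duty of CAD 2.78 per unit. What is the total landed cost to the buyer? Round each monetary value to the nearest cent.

Total landed cost: CAD 140775.96

FOB: the seller bears costs until goods are on board at the origin port; the buyer bears freight, insurance and all costs thereafter.
Already in the invoice (seller's account under FOB): origin terminal — exclude.
CIF value = FOB price + freight + insurance = 130797.97 + 5764.46 + 330.69 = 136893.12
Import duty = 670 × 2.78 = 1862.60
Buyer bears: freight 5764.46 + insurance 330.69 + brokerage 215.69 + delivery 1804.55 + duty 1862.60 = 9977.99
Landed cost = invoice 130797.97 + 9977.99 = 140775.96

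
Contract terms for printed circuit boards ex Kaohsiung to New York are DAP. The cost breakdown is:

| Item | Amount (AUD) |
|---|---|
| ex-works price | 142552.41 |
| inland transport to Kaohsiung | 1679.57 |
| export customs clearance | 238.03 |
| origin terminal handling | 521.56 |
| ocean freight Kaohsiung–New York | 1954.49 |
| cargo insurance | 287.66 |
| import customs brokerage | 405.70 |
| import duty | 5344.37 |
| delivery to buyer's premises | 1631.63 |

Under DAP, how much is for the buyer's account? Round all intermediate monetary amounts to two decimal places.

DAP: the seller bears all costs to the named destination except import duty and clearance.
Seller's account: goods 142552.41 + inland to port 1679.57 + export clearance 238.03 + origin terminal 521.56 + freight 1954.49 + insurance 287.66 + delivery 1631.63 = 148865.35
Buyer's account: brokerage 405.70 + duty 5344.37 = 5750.07

Buyer's account: AUD 5750.07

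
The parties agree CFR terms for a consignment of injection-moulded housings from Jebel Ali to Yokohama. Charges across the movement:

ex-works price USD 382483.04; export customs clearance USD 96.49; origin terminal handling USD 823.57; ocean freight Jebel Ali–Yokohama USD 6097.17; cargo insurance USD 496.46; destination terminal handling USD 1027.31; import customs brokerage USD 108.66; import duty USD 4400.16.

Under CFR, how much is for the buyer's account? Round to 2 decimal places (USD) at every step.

CFR: the seller pays costs through ocean freight to the destination port, but not insurance.
Seller's account: goods 382483.04 + export clearance 96.49 + origin terminal 823.57 + freight 6097.17 = 389500.27
Buyer's account: insurance 496.46 + destination terminal 1027.31 + brokerage 108.66 + duty 4400.16 = 6032.59

Buyer's account: USD 6032.59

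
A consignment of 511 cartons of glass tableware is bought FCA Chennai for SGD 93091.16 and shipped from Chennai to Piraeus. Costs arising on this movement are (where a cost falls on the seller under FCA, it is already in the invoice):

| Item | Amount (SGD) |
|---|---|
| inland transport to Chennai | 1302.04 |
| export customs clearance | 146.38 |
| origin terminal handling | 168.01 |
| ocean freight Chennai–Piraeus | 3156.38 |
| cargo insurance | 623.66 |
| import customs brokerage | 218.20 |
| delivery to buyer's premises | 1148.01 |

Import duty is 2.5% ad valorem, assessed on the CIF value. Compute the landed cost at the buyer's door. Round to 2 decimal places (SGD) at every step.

FCA: the seller delivers export-cleared goods to the carrier; the buyer bears costs from that point.
Already in the invoice (seller's account under FCA): inland to port, export clearance — exclude.
CIF value = FCA price + origin terminal + freight + insurance = 93091.16 + 168.01 + 3156.38 + 623.66 = 97039.21
Import duty = 97039.21 × 2.5% = 2425.98
Buyer bears: origin terminal 168.01 + freight 3156.38 + insurance 623.66 + brokerage 218.20 + delivery 1148.01 + duty 2425.98 = 7740.24
Landed cost = invoice 93091.16 + 7740.24 = 100831.40

Total landed cost: SGD 100831.40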